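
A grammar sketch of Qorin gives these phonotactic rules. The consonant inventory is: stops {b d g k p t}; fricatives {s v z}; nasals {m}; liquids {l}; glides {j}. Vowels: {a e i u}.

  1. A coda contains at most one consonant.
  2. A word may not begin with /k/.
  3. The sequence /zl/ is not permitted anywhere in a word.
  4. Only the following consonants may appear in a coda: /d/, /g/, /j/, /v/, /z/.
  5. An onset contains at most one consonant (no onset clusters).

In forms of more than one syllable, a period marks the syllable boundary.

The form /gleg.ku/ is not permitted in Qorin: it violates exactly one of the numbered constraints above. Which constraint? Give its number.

/gleg.ku/: syllable 1 onset /gl/ has 2 consonants (> 1).
This is a violation of constraint 5: "An onset contains at most one consonant (no onset clusters)."
The remaining constraints (1, 2, 3, 4) are satisfied.

5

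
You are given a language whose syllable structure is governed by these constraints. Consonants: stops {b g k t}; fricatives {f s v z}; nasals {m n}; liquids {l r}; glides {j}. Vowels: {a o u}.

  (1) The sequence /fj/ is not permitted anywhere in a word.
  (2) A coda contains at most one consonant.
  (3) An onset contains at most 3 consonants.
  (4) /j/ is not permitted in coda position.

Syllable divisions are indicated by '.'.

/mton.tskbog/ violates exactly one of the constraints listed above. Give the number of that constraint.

/mton.tskbog/: syllable 2 onset /tskb/ has 4 consonants (> 3).
This is a violation of constraint 3: "An onset contains at most 3 consonants."
The remaining constraints (1, 2, 4) are satisfied.

3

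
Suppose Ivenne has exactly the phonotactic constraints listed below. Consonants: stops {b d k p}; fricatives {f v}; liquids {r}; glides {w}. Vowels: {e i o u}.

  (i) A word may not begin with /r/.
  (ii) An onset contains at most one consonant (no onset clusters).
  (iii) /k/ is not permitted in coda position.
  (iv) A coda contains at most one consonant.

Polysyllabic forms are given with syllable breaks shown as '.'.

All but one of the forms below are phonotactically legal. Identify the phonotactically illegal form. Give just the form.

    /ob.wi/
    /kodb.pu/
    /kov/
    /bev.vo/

/kodb.pu/

/ob.wi/ — σ1 onset /∅/, coda /b/ ok; σ2 onset /w/, coda /∅/ ok → phonotactically legal
/kodb.pu/ — violates constraint (iv): syllable 1 coda /db/ has 2 consonants (> 1) → phonotactically illegal
/kov/ — σ1 onset /k/, coda /v/ ok → phonotactically legal
/bev.vo/ — σ1 onset /b/, coda /v/ ok; σ2 onset /v/, coda /∅/ ok → phonotactically legal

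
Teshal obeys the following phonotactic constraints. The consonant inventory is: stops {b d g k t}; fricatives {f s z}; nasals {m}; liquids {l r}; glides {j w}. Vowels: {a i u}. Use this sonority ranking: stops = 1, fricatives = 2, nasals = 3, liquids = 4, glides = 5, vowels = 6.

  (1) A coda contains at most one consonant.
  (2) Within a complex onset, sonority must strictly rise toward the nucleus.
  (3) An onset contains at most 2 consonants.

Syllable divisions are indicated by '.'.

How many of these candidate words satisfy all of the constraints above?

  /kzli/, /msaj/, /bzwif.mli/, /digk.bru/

0

/kzli/ — violates constraint 3: syllable 1 onset /kzl/ has 3 consonants (> 2) → ill-formed
/msaj/ — violates constraint 2: syllable 1 onset /ms/: /m/ (nasal, 3) → /s/ (fricative, 2) does not rise → ill-formed
/bzwif.mli/ — violates constraint 3: syllable 1 onset /bzw/ has 3 consonants (> 2) → ill-formed
/digk.bru/ — violates constraint 1: syllable 1 coda /gk/ has 2 consonants (> 1) → ill-formed
No form is well-formed → 0.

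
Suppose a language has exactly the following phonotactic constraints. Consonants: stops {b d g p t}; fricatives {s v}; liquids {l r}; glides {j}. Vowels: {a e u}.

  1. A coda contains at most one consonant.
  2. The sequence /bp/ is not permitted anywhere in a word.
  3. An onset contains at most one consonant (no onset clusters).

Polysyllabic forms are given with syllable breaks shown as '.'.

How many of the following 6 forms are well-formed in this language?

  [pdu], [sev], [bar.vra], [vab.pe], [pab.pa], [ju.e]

[pdu] — violates constraint 3: syllable 1 onset /pd/ has 2 consonants (> 1) → ill-formed
[sev] — σ1 onset /s/, coda /v/ ok → well-formed
[bar.vra] — violates constraint 3: syllable 2 onset /vr/ has 2 consonants (> 1) → ill-formed
[vab.pe] — violates constraint 2: contains banned sequence /bp/ → ill-formed
[pab.pa] — violates constraint 2: contains banned sequence /bp/ → ill-formed
[ju.e] — σ1 onset /j/, coda /∅/ ok; σ2 onset /∅/, coda /∅/ ok → well-formed
Well-formed: [sev], [ju.e] → 2.

2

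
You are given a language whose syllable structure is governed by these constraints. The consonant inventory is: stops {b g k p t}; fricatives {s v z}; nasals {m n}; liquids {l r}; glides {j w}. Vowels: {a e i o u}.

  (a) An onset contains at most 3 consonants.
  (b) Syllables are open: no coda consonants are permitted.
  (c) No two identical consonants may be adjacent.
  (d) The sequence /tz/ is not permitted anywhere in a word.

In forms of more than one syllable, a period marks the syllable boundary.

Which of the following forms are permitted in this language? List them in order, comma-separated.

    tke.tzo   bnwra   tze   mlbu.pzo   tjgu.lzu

tke.tzo — violates constraint (d): contains banned sequence /tz/ → not permitted
bnwra — violates constraint (a): syllable 1 onset /bnwr/ has 4 consonants (> 3) → not permitted
tze — violates constraint (d): contains banned sequence /tz/ → not permitted
mlbu.pzo — σ1 onset /mlb/ (3C), coda /∅/ ok; σ2 onset /pz/ (2C), coda /∅/ ok → permitted
tjgu.lzu — σ1 onset /tjg/ (3C), coda /∅/ ok; σ2 onset /lz/ (2C), coda /∅/ ok → permitted

mlbu.pzo, tjgu.lzu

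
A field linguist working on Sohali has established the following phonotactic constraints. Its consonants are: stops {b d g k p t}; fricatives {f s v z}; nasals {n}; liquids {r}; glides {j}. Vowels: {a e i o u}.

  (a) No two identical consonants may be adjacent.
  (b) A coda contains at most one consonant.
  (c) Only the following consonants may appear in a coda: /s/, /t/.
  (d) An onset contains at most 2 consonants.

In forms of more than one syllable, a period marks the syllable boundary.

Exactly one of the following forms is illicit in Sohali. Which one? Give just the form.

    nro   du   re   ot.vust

ot.vust

nro — σ1 onset /nr/ (2C), coda /∅/ ok → licit
du — σ1 onset /d/, coda /∅/ ok → licit
re — σ1 onset /r/, coda /∅/ ok → licit
ot.vust — violates constraint (b): syllable 2 coda /st/ has 2 consonants (> 1) → illicit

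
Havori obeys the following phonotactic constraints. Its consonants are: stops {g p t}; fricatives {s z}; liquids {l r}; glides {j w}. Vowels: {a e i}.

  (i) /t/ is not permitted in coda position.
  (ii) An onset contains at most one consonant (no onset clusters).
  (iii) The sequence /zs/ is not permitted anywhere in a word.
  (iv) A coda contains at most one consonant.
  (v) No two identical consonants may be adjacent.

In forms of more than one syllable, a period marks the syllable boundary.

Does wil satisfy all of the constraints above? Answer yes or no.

yes

wil — σ1 onset /w/, coda /l/ ok → permitted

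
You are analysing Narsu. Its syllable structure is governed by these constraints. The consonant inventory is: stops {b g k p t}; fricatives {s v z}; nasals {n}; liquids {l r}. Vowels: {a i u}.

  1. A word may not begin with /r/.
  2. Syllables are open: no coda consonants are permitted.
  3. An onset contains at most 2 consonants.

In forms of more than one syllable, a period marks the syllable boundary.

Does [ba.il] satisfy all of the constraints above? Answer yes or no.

no

[ba.il] — violates constraint 2: syllable 2 coda /l/ has 1 consonant (> 0) → ill-formed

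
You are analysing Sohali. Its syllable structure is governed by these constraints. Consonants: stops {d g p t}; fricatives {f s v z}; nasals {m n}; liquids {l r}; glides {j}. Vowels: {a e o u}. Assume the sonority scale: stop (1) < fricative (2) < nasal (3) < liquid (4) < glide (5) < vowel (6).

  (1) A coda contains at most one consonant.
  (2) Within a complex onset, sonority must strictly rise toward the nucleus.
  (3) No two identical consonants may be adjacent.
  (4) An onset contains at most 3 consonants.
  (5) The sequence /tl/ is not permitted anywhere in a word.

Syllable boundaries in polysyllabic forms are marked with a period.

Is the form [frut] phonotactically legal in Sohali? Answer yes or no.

[frut] — σ1 onset /fr/ (2→4 rises), coda /t/ ok → phonotactically legal

yes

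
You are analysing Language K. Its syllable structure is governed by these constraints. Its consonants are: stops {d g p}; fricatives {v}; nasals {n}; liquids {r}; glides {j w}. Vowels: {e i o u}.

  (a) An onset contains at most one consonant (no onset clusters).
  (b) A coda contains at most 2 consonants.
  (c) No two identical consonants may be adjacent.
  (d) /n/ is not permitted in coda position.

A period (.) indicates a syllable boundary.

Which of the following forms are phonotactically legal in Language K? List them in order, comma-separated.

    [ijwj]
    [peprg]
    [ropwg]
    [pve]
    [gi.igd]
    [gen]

[gi.igd]

[ijwj] — violates constraint (b): syllable 1 coda /jwj/ has 3 consonants (> 2) → phonotactically illegal
[peprg] — violates constraint (b): syllable 1 coda /prg/ has 3 consonants (> 2) → phonotactically illegal
[ropwg] — violates constraint (b): syllable 1 coda /pwg/ has 3 consonants (> 2) → phonotactically illegal
[pve] — violates constraint (a): syllable 1 onset /pv/ has 2 consonants (> 1) → phonotactically illegal
[gi.igd] — σ1 onset /g/, coda /∅/ ok; σ2 onset /∅/, coda /gd/ (2C) ok → phonotactically legal
[gen] — violates constraint (d): syllable 1 coda contains /n/ → phonotactically illegal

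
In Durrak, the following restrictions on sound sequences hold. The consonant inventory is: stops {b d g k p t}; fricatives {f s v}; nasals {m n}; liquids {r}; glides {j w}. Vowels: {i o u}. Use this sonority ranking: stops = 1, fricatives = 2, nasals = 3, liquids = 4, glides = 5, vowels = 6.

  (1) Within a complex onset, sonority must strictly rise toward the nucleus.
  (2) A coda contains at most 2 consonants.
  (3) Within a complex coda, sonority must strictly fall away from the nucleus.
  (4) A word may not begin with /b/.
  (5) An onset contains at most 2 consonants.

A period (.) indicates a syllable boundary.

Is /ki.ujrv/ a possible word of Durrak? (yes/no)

no

/ki.ujrv/ — violates constraint 2: syllable 2 coda /jrv/ has 3 consonants (> 2) → not permitted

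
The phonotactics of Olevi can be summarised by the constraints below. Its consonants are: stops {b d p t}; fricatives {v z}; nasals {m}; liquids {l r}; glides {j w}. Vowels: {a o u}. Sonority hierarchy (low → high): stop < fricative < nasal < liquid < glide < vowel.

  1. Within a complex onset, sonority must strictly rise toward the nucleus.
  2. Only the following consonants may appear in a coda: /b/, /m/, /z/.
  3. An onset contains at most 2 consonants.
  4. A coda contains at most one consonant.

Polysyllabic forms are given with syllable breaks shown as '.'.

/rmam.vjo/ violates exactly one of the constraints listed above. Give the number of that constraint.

1

/rmam.vjo/: syllable 1 onset /rm/: /r/ (liquid, 4) → /m/ (nasal, 3) does not rise.
This is a violation of constraint 1: "Within a complex onset, sonority must strictly rise toward the nucleus."
The remaining constraints (2, 3, 4) are satisfied.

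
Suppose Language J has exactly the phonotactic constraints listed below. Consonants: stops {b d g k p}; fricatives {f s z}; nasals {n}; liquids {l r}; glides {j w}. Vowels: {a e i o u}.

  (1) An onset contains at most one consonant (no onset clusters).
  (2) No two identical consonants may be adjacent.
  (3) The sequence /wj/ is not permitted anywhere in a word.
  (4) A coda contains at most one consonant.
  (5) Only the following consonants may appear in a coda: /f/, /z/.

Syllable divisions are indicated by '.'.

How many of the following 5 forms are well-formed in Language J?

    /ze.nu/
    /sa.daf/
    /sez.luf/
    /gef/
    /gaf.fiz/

/ze.nu/ — σ1 onset /z/, coda /∅/ ok; σ2 onset /n/, coda /∅/ ok → well-formed
/sa.daf/ — σ1 onset /s/, coda /∅/ ok; σ2 onset /d/, coda /f/ ok → well-formed
/sez.luf/ — σ1 onset /s/, coda /z/ ok; σ2 onset /l/, coda /f/ ok → well-formed
/gef/ — σ1 onset /g/, coda /f/ ok → well-formed
/gaf.fiz/ — violates constraint 2: adjacent identical consonants /ff/ → ill-formed
Well-formed: /ze.nu/, /sa.daf/, /sez.luf/, /gef/ → 4.

4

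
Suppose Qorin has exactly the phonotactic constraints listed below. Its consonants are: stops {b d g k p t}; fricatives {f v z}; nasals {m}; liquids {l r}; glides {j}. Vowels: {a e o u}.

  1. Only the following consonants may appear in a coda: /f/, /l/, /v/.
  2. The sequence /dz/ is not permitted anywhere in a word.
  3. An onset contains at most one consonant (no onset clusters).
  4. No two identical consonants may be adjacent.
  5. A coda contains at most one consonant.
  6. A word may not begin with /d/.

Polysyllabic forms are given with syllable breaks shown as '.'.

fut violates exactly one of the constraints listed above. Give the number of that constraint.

fut: syllable 1 coda contains /t/, which is not a licensed coda consonant.
This is a violation of constraint 1: "Only the following consonants may appear in a coda: /f/, /l/, /v/."
The remaining constraints (2, 3, 4, 5, 6) are satisfied.

1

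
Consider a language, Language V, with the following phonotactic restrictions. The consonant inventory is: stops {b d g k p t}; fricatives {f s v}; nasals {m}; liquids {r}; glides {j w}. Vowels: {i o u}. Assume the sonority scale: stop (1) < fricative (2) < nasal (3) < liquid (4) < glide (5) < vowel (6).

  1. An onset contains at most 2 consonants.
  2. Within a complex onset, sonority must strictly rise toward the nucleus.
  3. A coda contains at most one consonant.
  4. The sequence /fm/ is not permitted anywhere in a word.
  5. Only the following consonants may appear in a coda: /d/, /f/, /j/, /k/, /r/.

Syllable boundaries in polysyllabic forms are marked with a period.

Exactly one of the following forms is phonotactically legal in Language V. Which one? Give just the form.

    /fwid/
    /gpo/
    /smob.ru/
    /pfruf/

/fwid/

/fwid/ — σ1 onset /fw/ (2→5 rises), coda /d/ ok → phonotactically legal
/gpo/ — violates constraint 2: syllable 1 onset /gp/: /g/ (stop, 1) → /p/ (stop, 1) does not rise → phonotactically illegal
/smob.ru/ — violates constraint 5: syllable 1 coda contains /b/, which is not a licensed coda consonant → phonotactically illegal
/pfruf/ — violates constraint 1: syllable 1 onset /pfr/ has 3 consonants (> 2) → phonotactically illegal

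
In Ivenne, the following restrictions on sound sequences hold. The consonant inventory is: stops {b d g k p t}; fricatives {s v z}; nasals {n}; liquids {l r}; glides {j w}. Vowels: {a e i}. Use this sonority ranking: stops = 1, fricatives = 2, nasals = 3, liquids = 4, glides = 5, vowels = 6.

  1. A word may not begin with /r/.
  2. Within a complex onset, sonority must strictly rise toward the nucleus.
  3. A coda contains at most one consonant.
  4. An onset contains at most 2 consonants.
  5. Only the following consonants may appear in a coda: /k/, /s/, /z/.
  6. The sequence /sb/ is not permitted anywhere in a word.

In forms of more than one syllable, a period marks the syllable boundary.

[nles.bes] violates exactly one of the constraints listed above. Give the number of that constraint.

[nles.bes]: contains banned sequence /sb/.
This is a violation of constraint 6: "The sequence /sb/ is not permitted anywhere in a word."
The remaining constraints (1, 2, 3, 4, 5) are satisfied.

6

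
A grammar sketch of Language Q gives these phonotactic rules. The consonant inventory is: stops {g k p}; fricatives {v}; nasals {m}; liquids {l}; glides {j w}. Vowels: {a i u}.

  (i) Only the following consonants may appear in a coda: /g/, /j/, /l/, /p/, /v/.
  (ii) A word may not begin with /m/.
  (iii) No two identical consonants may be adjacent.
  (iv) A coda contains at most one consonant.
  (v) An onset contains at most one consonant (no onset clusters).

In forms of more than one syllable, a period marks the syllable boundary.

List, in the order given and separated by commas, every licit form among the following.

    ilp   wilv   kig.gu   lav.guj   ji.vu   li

ilp — violates constraint (iv): syllable 1 coda /lp/ has 2 consonants (> 1) → illicit
wilv — violates constraint (iv): syllable 1 coda /lv/ has 2 consonants (> 1) → illicit
kig.gu — violates constraint (iii): adjacent identical consonants /gg/ → illicit
lav.guj — σ1 onset /l/, coda /v/ ok; σ2 onset /g/, coda /j/ ok → licit
ji.vu — σ1 onset /j/, coda /∅/ ok; σ2 onset /v/, coda /∅/ ok → licit
li — σ1 onset /l/, coda /∅/ ok → licit

lav.guj, ji.vu, li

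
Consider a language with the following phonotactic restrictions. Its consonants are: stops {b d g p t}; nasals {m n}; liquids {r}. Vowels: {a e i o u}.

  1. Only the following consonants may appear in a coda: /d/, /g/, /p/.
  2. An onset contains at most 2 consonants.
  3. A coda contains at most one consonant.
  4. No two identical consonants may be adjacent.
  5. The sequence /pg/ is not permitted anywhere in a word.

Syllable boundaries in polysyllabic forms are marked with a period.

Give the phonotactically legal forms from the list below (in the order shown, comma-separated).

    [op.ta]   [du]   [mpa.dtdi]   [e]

[op.ta], [du], [e]

[op.ta] — σ1 onset /∅/, coda /p/ ok; σ2 onset /t/, coda /∅/ ok → phonotactically legal
[du] — σ1 onset /d/, coda /∅/ ok → phonotactically legal
[mpa.dtdi] — violates constraint 2: syllable 2 onset /dtd/ has 3 consonants (> 2) → phonotactically illegal
[e] — σ1 onset /∅/, coda /∅/ ok → phonotactically legal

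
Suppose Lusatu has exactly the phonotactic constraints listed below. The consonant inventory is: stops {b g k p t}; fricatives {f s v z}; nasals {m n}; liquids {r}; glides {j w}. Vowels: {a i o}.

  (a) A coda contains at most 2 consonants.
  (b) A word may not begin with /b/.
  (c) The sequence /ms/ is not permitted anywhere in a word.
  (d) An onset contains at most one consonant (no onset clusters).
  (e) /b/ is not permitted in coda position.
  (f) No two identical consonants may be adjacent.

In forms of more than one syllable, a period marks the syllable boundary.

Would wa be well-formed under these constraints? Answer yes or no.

wa — σ1 onset /w/, coda /∅/ ok → well-formed

yes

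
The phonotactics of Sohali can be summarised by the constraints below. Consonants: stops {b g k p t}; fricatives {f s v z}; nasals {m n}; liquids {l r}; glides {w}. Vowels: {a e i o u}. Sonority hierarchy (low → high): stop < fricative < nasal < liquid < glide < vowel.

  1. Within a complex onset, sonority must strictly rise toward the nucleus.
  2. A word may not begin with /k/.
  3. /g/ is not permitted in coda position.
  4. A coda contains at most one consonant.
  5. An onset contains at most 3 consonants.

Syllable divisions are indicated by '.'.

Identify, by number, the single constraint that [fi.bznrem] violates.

5

[fi.bznrem]: syllable 2 onset /bznr/ has 4 consonants (> 3).
This is a violation of constraint 5: "An onset contains at most 3 consonants."
The remaining constraints (1, 2, 3, 4) are satisfied.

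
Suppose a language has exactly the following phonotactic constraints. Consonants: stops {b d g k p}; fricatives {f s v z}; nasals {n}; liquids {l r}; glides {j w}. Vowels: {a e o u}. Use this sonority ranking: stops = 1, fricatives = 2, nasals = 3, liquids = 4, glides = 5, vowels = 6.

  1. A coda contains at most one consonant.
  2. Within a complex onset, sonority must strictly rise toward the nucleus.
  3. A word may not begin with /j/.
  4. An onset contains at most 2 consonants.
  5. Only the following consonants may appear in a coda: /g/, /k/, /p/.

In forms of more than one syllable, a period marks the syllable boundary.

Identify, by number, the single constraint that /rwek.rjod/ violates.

5

/rwek.rjod/: syllable 2 coda contains /d/, which is not a licensed coda consonant.
This is a violation of constraint 5: "Only the following consonants may appear in a coda: /g/, /k/, /p/."
The remaining constraints (1, 2, 3, 4) are satisfied.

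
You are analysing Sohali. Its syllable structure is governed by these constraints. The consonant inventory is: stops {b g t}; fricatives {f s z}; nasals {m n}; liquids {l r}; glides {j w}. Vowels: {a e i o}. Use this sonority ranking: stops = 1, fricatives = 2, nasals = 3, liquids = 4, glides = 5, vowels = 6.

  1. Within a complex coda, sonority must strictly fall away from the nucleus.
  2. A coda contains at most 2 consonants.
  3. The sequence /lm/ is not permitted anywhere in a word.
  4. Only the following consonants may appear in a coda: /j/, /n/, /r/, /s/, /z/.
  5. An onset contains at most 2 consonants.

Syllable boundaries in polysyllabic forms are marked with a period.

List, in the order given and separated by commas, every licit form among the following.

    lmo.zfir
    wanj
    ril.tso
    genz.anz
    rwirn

genz.anz, rwirn

lmo.zfir — violates constraint 3: contains banned sequence /lm/ → illicit
wanj — violates constraint 1: syllable 1 coda /nj/: /n/ (nasal, 3) → /j/ (glide, 5) does not fall → illicit
ril.tso — violates constraint 4: syllable 1 coda contains /l/, which is not a licensed coda consonant → illicit
genz.anz — σ1 onset /g/, coda /nz/ (3→2 falls) ok; σ2 onset /∅/, coda /nz/ (3→2 falls) ok → licit
rwirn — σ1 onset /rw/ (2C), coda /rn/ (4→3 falls) ok → licit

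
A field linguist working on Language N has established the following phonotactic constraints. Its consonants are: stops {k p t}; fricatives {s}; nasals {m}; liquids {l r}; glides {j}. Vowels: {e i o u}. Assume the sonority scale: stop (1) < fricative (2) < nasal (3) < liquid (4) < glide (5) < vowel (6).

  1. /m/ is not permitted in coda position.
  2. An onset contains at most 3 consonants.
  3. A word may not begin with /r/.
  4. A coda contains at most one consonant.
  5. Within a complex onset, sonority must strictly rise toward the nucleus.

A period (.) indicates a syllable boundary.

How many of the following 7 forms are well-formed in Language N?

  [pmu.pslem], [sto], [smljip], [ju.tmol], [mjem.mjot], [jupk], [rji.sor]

[pmu.pslem] — violates constraint 1: syllable 2 coda contains /m/ → ill-formed
[sto] — violates constraint 5: syllable 1 onset /st/: /s/ (fricative, 2) → /t/ (stop, 1) does not rise → ill-formed
[smljip] — violates constraint 2: syllable 1 onset /smlj/ has 4 consonants (> 3) → ill-formed
[ju.tmol] — σ1 onset /j/, coda /∅/ ok; σ2 onset /tm/ (1→3 rises), coda /l/ ok → well-formed
[mjem.mjot] — violates constraint 1: syllable 1 coda contains /m/ → ill-formed
[jupk] — violates constraint 4: syllable 1 coda /pk/ has 2 consonants (> 1) → ill-formed
[rji.sor] — violates constraint 3: word begins with /r/ → ill-formed
Well-formed: [ju.tmol] → 1.

1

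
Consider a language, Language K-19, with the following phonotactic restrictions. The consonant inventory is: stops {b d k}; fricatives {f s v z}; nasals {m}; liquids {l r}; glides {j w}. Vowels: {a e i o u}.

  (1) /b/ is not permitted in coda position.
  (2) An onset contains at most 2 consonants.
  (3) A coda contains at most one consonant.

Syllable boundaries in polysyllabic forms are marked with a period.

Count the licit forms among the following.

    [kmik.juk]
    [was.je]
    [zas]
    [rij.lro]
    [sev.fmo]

5

[kmik.juk] — σ1 onset /km/ (2C), coda /k/ ok; σ2 onset /j/, coda /k/ ok → licit
[was.je] — σ1 onset /w/, coda /s/ ok; σ2 onset /j/, coda /∅/ ok → licit
[zas] — σ1 onset /z/, coda /s/ ok → licit
[rij.lro] — σ1 onset /r/, coda /j/ ok; σ2 onset /lr/ (2C), coda /∅/ ok → licit
[sev.fmo] — σ1 onset /s/, coda /v/ ok; σ2 onset /fm/ (2C), coda /∅/ ok → licit
Licit: [kmik.juk], [was.je], [zas], [rij.lro], [sev.fmo] → 5.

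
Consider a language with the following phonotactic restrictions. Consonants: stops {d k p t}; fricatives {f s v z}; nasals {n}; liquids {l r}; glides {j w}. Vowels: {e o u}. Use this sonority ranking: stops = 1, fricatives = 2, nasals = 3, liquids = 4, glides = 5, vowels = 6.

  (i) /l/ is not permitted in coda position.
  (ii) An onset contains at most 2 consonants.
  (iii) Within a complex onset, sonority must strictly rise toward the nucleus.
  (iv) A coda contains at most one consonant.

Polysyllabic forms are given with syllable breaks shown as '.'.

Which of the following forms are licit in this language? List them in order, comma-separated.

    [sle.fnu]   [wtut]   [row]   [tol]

[sle.fnu] — σ1 onset /sl/ (2→4 rises), coda /∅/ ok; σ2 onset /fn/ (2→3 rises), coda /∅/ ok → licit
[wtut] — violates constraint (iii): syllable 1 onset /wt/: /w/ (glide, 5) → /t/ (stop, 1) does not rise → illicit
[row] — σ1 onset /r/, coda /w/ ok → licit
[tol] — violates constraint (i): syllable 1 coda contains /l/ → illicit

[sle.fnu], [row]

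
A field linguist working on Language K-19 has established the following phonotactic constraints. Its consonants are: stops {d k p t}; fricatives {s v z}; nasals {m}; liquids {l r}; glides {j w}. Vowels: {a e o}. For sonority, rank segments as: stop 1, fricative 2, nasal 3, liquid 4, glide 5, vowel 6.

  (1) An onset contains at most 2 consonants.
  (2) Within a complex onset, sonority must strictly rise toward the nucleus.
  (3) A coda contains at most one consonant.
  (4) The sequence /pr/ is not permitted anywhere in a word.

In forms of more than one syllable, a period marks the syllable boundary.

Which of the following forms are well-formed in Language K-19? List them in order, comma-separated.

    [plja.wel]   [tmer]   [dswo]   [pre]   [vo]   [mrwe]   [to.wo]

[tmer], [vo], [to.wo]

[plja.wel] — violates constraint 1: syllable 1 onset /plj/ has 3 consonants (> 2) → ill-formed
[tmer] — σ1 onset /tm/ (1→3 rises), coda /r/ ok → well-formed
[dswo] — violates constraint 1: syllable 1 onset /dsw/ has 3 consonants (> 2) → ill-formed
[pre] — violates constraint 4: contains banned sequence /pr/ → ill-formed
[vo] — σ1 onset /v/, coda /∅/ ok → well-formed
[mrwe] — violates constraint 1: syllable 1 onset /mrw/ has 3 consonants (> 2) → ill-formed
[to.wo] — σ1 onset /t/, coda /∅/ ok; σ2 onset /w/, coda /∅/ ok → well-formed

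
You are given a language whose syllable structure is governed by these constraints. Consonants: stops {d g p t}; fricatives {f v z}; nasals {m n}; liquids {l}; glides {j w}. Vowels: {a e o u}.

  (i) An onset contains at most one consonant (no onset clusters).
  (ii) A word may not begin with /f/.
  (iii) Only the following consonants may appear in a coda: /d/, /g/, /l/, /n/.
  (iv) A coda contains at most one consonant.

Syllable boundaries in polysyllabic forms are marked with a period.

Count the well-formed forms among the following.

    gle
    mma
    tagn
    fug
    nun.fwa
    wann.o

0

gle — violates constraint (i): syllable 1 onset /gl/ has 2 consonants (> 1) → ill-formed
mma — violates constraint (i): syllable 1 onset /mm/ has 2 consonants (> 1) → ill-formed
tagn — violates constraint (iv): syllable 1 coda /gn/ has 2 consonants (> 1) → ill-formed
fug — violates constraint (ii): word begins with /f/ → ill-formed
nun.fwa — violates constraint (i): syllable 2 onset /fw/ has 2 consonants (> 1) → ill-formed
wann.o — violates constraint (iv): syllable 1 coda /nn/ has 2 consonants (> 1) → ill-formed
No form is well-formed → 0.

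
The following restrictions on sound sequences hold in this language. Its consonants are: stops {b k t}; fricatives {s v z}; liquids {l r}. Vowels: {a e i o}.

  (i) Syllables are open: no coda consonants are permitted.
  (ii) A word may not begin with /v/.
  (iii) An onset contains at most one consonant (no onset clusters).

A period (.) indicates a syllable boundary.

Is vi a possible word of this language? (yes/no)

vi — violates constraint (ii): word begins with /v/ → not permitted

no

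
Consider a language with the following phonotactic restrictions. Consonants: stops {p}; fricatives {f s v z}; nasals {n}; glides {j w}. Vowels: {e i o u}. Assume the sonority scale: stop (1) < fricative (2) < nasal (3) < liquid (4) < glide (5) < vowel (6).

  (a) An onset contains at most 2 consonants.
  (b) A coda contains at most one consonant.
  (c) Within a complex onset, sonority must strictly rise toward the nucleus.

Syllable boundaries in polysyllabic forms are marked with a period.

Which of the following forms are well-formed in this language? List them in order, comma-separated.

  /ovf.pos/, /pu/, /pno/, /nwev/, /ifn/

/ovf.pos/ — violates constraint (b): syllable 1 coda /vf/ has 2 consonants (> 1) → ill-formed
/pu/ — σ1 onset /p/, coda /∅/ ok → well-formed
/pno/ — σ1 onset /pn/ (1→3 rises), coda /∅/ ok → well-formed
/nwev/ — σ1 onset /nw/ (3→5 rises), coda /v/ ok → well-formed
/ifn/ — violates constraint (b): syllable 1 coda /fn/ has 2 consonants (> 1) → ill-formed

/pu/, /pno/, /nwev/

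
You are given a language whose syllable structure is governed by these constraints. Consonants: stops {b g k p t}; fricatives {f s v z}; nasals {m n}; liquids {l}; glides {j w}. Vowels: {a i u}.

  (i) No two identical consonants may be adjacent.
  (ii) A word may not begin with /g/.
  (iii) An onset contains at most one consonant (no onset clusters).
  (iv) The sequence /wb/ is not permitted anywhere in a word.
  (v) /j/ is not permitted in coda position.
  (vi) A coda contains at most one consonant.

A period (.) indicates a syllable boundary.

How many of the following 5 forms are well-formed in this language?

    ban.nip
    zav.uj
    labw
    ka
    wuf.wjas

ban.nip — violates constraint (i): adjacent identical consonants /nn/ → ill-formed
zav.uj — violates constraint (v): syllable 2 coda contains /j/ → ill-formed
labw — violates constraint (vi): syllable 1 coda /bw/ has 2 consonants (> 1) → ill-formed
ka — σ1 onset /k/, coda /∅/ ok → well-formed
wuf.wjas — violates constraint (iii): syllable 2 onset /wj/ has 2 consonants (> 1) → ill-formed
Well-formed: ka → 1.

1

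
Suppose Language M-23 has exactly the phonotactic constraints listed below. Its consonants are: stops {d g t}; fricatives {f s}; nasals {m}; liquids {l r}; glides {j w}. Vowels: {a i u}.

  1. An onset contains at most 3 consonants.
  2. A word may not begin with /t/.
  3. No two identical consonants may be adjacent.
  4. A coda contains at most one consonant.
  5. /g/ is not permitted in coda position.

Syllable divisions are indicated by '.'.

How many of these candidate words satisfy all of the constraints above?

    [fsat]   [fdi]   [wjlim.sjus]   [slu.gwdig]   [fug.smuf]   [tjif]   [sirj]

[fsat] — σ1 onset /fs/ (2C), coda /t/ ok → permitted
[fdi] — σ1 onset /fd/ (2C), coda /∅/ ok → permitted
[wjlim.sjus] — σ1 onset /wjl/ (3C), coda /m/ ok; σ2 onset /sj/ (2C), coda /s/ ok → permitted
[slu.gwdig] — violates constraint 5: syllable 2 coda contains /g/ → not permitted
[fug.smuf] — violates constraint 5: syllable 1 coda contains /g/ → not permitted
[tjif] — violates constraint 2: word begins with /t/ → not permitted
[sirj] — violates constraint 4: syllable 1 coda /rj/ has 2 consonants (> 1) → not permitted
Permitted: [fsat], [fdi], [wjlim.sjus] → 3.

3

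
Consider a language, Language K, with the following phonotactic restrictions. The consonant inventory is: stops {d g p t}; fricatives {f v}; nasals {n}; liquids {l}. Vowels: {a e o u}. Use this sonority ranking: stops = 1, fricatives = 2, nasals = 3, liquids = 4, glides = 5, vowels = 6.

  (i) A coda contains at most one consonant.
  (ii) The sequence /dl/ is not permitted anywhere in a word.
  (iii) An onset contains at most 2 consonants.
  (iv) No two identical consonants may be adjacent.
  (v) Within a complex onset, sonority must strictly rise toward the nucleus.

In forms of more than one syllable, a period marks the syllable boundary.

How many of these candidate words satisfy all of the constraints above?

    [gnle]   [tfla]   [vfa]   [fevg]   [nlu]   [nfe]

1

[gnle] — violates constraint (iii): syllable 1 onset /gnl/ has 3 consonants (> 2) → phonotactically illegal
[tfla] — violates constraint (iii): syllable 1 onset /tfl/ has 3 consonants (> 2) → phonotactically illegal
[vfa] — violates constraint (v): syllable 1 onset /vf/: /v/ (fricative, 2) → /f/ (fricative, 2) does not rise → phonotactically illegal
[fevg] — violates constraint (i): syllable 1 coda /vg/ has 2 consonants (> 1) → phonotactically illegal
[nlu] — σ1 onset /nl/ (3→4 rises), coda /∅/ ok → phonotactically legal
[nfe] — violates constraint (v): syllable 1 onset /nf/: /n/ (nasal, 3) → /f/ (fricative, 2) does not rise → phonotactically illegal
Phonotactically legal: [nlu] → 1.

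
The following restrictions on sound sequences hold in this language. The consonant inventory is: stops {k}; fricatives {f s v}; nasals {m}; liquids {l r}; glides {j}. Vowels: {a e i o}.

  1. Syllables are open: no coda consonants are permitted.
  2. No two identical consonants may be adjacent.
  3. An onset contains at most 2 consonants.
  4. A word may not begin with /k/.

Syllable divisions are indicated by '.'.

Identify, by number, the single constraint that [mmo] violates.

[mmo]: adjacent identical consonants /mm/.
This is a violation of constraint 2: "No two identical consonants may be adjacent."
The remaining constraints (1, 3, 4) are satisfied.

2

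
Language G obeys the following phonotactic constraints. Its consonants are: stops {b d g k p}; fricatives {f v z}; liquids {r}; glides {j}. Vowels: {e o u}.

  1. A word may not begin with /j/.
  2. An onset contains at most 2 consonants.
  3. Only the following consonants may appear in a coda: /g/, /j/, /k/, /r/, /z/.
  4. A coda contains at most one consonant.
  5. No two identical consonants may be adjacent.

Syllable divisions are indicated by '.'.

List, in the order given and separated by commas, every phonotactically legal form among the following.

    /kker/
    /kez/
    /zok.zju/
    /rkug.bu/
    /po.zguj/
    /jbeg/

/kker/ — violates constraint 5: adjacent identical consonants /kk/ → phonotactically illegal
/kez/ — σ1 onset /k/, coda /z/ ok → phonotactically legal
/zok.zju/ — σ1 onset /z/, coda /k/ ok; σ2 onset /zj/ (2C), coda /∅/ ok → phonotactically legal
/rkug.bu/ — σ1 onset /rk/ (2C), coda /g/ ok; σ2 onset /b/, coda /∅/ ok → phonotactically legal
/po.zguj/ — σ1 onset /p/, coda /∅/ ok; σ2 onset /zg/ (2C), coda /j/ ok → phonotactically legal
/jbeg/ — violates constraint 1: word begins with /j/ → phonotactically illegal

/kez/, /zok.zju/, /rkug.bu/, /po.zguj/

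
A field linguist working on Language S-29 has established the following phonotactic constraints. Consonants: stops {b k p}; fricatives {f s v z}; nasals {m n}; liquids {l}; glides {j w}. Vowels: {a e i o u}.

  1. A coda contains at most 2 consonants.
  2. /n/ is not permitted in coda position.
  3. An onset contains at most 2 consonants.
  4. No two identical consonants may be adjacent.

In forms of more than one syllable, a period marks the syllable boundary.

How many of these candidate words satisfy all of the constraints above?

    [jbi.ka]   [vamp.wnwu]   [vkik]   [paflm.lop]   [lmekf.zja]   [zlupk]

[jbi.ka] — σ1 onset /jb/ (2C), coda /∅/ ok; σ2 onset /k/, coda /∅/ ok → phonotactically legal
[vamp.wnwu] — violates constraint 3: syllable 2 onset /wnw/ has 3 consonants (> 2) → phonotactically illegal
[vkik] — σ1 onset /vk/ (2C), coda /k/ ok → phonotactically legal
[paflm.lop] — violates constraint 1: syllable 1 coda /flm/ has 3 consonants (> 2) → phonotactically illegal
[lmekf.zja] — σ1 onset /lm/ (2C), coda /kf/ (2C) ok; σ2 onset /zj/ (2C), coda /∅/ ok → phonotactically legal
[zlupk] — σ1 onset /zl/ (2C), coda /pk/ (2C) ok → phonotactically legal
Phonotactically legal: [jbi.ka], [vkik], [lmekf.zja], [zlupk] → 4.

4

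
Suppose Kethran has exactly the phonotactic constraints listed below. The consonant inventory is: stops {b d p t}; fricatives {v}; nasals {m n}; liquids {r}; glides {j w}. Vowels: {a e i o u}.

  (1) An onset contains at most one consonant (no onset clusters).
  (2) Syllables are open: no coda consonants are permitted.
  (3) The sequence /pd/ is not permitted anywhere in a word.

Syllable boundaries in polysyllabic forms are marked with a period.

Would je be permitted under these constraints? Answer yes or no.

je — σ1 onset /j/, coda /∅/ ok → permitted

yes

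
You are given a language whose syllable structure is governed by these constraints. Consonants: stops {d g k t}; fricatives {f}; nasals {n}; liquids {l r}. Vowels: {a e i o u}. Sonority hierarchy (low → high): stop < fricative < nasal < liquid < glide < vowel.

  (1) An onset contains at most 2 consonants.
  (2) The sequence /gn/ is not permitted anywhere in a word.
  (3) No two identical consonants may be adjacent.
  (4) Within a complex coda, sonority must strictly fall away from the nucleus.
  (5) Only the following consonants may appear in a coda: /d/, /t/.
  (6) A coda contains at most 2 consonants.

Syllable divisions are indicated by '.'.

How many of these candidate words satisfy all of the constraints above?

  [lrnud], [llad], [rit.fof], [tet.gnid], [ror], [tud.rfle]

[lrnud] — violates constraint 1: syllable 1 onset /lrn/ has 3 consonants (> 2) → not permitted
[llad] — violates constraint 3: adjacent identical consonants /ll/ → not permitted
[rit.fof] — violates constraint 5: syllable 2 coda contains /f/, which is not a licensed coda consonant → not permitted
[tet.gnid] — violates constraint 2: contains banned sequence /gn/ → not permitted
[ror] — violates constraint 5: syllable 1 coda contains /r/, which is not a licensed coda consonant → not permitted
[tud.rfle] — violates constraint 1: syllable 2 onset /rfl/ has 3 consonants (> 2) → not permitted
No form is permitted → 0.

0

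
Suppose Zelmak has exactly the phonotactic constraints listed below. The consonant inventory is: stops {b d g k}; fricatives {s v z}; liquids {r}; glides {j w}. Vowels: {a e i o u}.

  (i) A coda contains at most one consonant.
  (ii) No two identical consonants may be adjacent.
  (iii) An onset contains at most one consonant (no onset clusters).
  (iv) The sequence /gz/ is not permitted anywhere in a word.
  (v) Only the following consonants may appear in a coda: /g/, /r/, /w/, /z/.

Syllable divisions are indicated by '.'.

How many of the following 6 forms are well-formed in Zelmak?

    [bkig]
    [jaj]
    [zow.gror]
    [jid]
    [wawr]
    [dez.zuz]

0

[bkig] — violates constraint (iii): syllable 1 onset /bk/ has 2 consonants (> 1) → ill-formed
[jaj] — violates constraint (v): syllable 1 coda contains /j/, which is not a licensed coda consonant → ill-formed
[zow.gror] — violates constraint (iii): syllable 2 onset /gr/ has 2 consonants (> 1) → ill-formed
[jid] — violates constraint (v): syllable 1 coda contains /d/, which is not a licensed coda consonant → ill-formed
[wawr] — violates constraint (i): syllable 1 coda /wr/ has 2 consonants (> 1) → ill-formed
[dez.zuz] — violates constraint (ii): adjacent identical consonants /zz/ → ill-formed
No form is well-formed → 0.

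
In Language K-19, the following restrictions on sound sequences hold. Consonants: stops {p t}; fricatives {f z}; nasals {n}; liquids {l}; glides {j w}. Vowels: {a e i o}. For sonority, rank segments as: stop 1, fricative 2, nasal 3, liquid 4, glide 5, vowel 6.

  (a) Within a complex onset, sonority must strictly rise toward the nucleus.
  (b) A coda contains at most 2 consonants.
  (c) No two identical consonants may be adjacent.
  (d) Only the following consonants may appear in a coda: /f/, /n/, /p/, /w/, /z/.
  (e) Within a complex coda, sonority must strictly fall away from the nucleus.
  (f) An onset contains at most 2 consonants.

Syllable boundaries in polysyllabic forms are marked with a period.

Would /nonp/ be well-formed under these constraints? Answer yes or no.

yes

/nonp/ — σ1 onset /n/, coda /np/ (3→1 falls) ok → well-formed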